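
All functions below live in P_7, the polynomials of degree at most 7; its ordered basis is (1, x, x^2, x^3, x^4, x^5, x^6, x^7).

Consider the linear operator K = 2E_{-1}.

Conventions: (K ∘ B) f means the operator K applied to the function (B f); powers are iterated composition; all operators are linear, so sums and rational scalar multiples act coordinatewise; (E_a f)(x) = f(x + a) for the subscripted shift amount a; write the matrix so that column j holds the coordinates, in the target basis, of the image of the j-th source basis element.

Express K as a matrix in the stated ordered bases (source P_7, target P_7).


image of 1: 2
image of x: 2x - 2
image of x^2: 2x^2 - 4x + 2
image of x^3: 2x^3 - 6x^2 + 6x - 2
image of x^4: 2x^4 - 8x^3 + 12x^2 - 8x + 2
image of x^5: 2x^5 - 10x^4 + 20x^3 - 20x^2 + 10x - 2
image of x^6: 2x^6 - 12x^5 + 30x^4 - 40x^3 + 30x^2 - 12x + 2
image of x^7: 2x^7 - 14x^6 + 42x^5 - 70x^4 + 70x^3 - 42x^2 + 14x - 2
each image's coordinates form column j of the matrix

the matrix is [[2, -2, 2, -2, 2, -2, 2, -2]; [0, 2, -4, 6, -8, 10, -12, 14]; [0, 0, 2, -6, 12, -20, 30, -42]; [0, 0, 0, 2, -8, 20, -40, 70]; [0, 0, 0, 0, 2, -10, 30, -70]; [0, 0, 0, 0, 0, 2, -12, 42]; [0, 0, 0, 0, 0, 0, 2, -14]; [0, 0, 0, 0, 0, 0, 0, 2]] (rows listed top to bottom)


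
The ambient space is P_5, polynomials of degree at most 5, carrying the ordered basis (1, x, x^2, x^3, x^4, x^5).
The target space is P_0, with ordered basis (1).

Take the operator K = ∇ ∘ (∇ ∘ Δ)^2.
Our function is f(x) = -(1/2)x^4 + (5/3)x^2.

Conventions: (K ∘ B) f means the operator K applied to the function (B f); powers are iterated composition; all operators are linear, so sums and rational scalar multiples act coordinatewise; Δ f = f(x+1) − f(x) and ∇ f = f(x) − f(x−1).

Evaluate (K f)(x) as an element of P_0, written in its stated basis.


Δ f = -2x^3 - 3x^2 + (4/3)x + 7/6
∇ Δ f = -6x^2 + 7/3
Δ (∇ ∘ Δ) f = -12x - 6
∇ Δ (∇ ∘ Δ) f = -12
∇ (∇ ∘ Δ)^2 f = 0

the result is g(x) = 0


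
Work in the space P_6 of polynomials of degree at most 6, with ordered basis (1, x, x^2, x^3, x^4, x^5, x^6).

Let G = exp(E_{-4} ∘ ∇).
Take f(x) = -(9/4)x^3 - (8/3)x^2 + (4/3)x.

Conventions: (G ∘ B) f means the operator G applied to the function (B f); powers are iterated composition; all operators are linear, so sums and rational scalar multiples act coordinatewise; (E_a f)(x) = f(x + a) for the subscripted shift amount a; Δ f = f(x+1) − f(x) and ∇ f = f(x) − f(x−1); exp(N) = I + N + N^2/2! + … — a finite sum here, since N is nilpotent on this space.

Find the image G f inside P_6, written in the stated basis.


g(x) = -(9/4)x^3 - (113/12)x^2 + 50x - 673/12

order-1 term: -(27/4)x^2 + (665/12)x - 1343/12
order-2 term: -(27/4)x + 697/12
order-3 term: -9/4
the series for exp(E_{-4} ∘ ∇) f terminates at order 3
exp(E_{-4} ∘ ∇) f = -(9/4)x^3 - (113/12)x^2 + 50x - 673/12


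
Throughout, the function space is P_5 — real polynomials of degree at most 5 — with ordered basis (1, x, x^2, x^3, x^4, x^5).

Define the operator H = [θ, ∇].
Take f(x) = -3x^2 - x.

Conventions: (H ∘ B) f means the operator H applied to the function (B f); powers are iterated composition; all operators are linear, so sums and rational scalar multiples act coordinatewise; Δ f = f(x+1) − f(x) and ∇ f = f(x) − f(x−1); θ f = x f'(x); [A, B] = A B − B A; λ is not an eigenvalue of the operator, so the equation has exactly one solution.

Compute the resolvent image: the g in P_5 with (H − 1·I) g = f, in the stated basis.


write g with unknown coordinates in the stated basis and equate coefficients in (H − 1·I) g = f
solving from the highest basis element down gives g = 3x^2 - 5x + 11
check: H g = -6x + 11
so H g − 1·g = -3x^2 - x = f ✓

g(x) = 3x^2 - 5x + 11


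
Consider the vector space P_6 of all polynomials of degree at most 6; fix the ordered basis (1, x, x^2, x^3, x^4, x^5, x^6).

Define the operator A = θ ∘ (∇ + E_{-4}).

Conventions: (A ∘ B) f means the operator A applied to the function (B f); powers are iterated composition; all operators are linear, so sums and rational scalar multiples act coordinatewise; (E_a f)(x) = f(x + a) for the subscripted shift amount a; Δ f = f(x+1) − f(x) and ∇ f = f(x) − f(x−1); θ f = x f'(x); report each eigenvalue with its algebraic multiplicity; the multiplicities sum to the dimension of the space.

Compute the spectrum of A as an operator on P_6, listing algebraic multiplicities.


image of 1: 0
image of x: x
image of x^2: 2x^2 - 6x
image of x^3: 3x^3 - 18x^2 + 45x
image of x^4: 4x^4 - 36x^3 + 180x^2 - 252x
image of x^5: 5x^5 - 60x^4 + 450x^3 - 1260x^2 + 1275x
image of x^6: 6x^6 - 90x^5 + 900x^4 - 3780x^3 + 7650x^2 - 6138x
the matrix is upper triangular; its diagonal is (0, 1, 2, 3, 4, 5, 6)
for a triangular matrix the eigenvalues are the diagonal entries, with algebraic multiplicity their repetition count

λ = 0 (multiplicity 1), λ = 1 (multiplicity 1), λ = 2 (multiplicity 1), λ = 3 (multiplicity 1), λ = 4 (multiplicity 1), λ = 5 (multiplicity 1), λ = 6 (multiplicity 1)


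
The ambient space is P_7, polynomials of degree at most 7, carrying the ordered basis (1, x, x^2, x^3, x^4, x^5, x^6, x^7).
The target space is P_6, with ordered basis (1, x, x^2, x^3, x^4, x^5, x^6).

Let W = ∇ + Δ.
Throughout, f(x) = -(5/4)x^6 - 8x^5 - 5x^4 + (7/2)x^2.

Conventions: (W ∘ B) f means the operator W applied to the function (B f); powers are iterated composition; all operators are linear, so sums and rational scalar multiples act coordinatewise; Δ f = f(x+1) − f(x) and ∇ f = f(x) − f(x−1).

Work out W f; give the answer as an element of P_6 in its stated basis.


the result is g(x) = -15x^5 - 80x^4 - 90x^3 - 160x^2 - 41x - 16

∇ f = -(15/2)x^5 - (85/4)x^4 + 35x^3 - (125/4)x^2 + (39/2)x - 21/4
Δ f = -(15/2)x^5 - (235/4)x^4 - 125x^3 - (515/4)x^2 - (121/2)x - 43/4
(∇ + Δ) f = -15x^5 - 80x^4 - 90x^3 - 160x^2 - 41x - 16


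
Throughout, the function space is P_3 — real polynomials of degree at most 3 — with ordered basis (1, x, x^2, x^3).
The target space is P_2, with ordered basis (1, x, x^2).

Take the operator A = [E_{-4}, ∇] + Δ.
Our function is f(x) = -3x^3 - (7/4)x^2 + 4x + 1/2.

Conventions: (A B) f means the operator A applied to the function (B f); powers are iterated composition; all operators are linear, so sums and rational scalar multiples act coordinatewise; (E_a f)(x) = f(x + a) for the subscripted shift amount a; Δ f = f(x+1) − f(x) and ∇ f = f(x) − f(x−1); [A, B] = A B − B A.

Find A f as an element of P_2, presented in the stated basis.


the result is g(x) = -9x^2 - (25/2)x - 3/4

∇ f = -9x^2 + (11/2)x + 11/4
E_{-4} ∇ f = -9x^2 + (155/2)x - 653/4
E_{-4} f = -3x^3 + (137/4)x^2 - 126x + 297/2
∇ E_{-4} f = -9x^2 + (155/2)x - 653/4
[E_{-4}, ∇] f = 0
Δ f = -9x^2 - (25/2)x - 3/4
([E_{-4}, ∇] + Δ) f = -9x^2 - (25/2)x - 3/4


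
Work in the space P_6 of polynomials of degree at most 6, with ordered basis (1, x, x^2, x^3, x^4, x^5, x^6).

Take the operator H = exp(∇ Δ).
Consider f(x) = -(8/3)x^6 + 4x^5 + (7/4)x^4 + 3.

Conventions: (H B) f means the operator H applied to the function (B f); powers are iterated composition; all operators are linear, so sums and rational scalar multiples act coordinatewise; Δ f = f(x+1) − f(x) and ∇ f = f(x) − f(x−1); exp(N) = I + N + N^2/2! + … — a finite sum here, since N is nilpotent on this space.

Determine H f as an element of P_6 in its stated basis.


order-1 term: -80x^4 + 80x^3 - 59x^2 + 40x - 11/6
order-2 term: -480x^2 + 240x - 139
order-3 term: -320
the series for exp(∇ Δ) f terminates at order 3
exp(∇ Δ) f = -(8/3)x^6 + 4x^5 - (313/4)x^4 + 80x^3 - 539x^2 + 280x - 2747/6

the result is g(x) = -(8/3)x^6 + 4x^5 - (313/4)x^4 + 80x^3 - 539x^2 + 280x - 2747/6


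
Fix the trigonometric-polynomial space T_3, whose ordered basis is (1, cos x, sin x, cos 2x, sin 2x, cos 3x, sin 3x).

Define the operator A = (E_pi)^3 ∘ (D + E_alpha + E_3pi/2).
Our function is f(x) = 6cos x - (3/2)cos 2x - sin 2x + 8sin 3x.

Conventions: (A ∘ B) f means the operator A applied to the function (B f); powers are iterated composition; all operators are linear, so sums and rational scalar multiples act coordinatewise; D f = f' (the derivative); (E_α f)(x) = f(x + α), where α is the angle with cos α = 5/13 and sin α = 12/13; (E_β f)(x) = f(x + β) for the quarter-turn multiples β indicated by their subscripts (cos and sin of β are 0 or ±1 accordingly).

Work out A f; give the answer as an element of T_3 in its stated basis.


D f = -6sin x - 2cos 2x + 3sin 2x + 24cos 3x
E_alpha f = (30/13)cos x - (72/13)sin x + (9/26)cos 2x + (23/13)sin 2x - (6624/2197)cos 3x - (16280/2197)sin 3x
E_3pi/2 f = 6sin x + (3/2)cos 2x + sin 2x + 8cos 3x
(D + E_alpha + E_3pi/2) f = (30/13)cos x - (72/13)sin x - (2/13)cos 2x + (75/13)sin 2x + (63680/2197)cos 3x - (16280/2197)sin 3x
E_pi (D + E_alpha + E_3pi/2) f = -(30/13)cos x + (72/13)sin x - (2/13)cos 2x + (75/13)sin 2x - (63680/2197)cos 3x + (16280/2197)sin 3x
E_pi E_pi (D + E_alpha + E_3pi/2) f = (30/13)cos x - (72/13)sin x - (2/13)cos 2x + (75/13)sin 2x + (63680/2197)cos 3x - (16280/2197)sin 3x
E_pi E_pi E_pi (D + E_alpha + E_3pi/2) f = -(30/13)cos x + (72/13)sin x - (2/13)cos 2x + (75/13)sin 2x - (63680/2197)cos 3x + (16280/2197)sin 3x

the result is g(x) = -(30/13)cos x + (72/13)sin x - (2/13)cos 2x + (75/13)sin 2x - (63680/2197)cos 3x + (16280/2197)sin 3x


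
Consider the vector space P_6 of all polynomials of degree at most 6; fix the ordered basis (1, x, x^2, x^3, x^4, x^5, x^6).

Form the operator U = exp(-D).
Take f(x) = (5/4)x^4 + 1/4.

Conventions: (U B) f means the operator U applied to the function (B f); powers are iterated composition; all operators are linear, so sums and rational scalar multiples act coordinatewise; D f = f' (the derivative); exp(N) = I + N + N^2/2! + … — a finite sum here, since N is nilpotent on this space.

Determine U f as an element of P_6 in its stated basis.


order-1 term: -5x^3
order-2 term: (15/2)x^2
order-3 term: -5x
order-4 term: 5/4
the series for exp(-D) f terminates at order 4
exp(-D) f = (5/4)x^4 - 5x^3 + (15/2)x^2 - 5x + 3/2

g(x) = (5/4)x^4 - 5x^3 + (15/2)x^2 - 5x + 3/2


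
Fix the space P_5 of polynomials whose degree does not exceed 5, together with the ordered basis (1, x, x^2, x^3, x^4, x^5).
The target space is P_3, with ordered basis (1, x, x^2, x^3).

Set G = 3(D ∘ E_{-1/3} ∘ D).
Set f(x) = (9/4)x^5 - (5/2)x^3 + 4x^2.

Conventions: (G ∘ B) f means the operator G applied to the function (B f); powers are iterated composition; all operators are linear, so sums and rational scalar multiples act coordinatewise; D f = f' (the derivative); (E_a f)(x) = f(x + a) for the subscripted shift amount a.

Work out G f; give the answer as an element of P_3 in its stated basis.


the result is g(x) = 135x^3 - 135x^2 + 34

D f = (45/4)x^4 - (15/2)x^2 + 8x
E_{-1/3} D f = (45/4)x^4 - 15x^3 + (34/3)x - 121/36
D E_{-1/3} D f = 45x^3 - 45x^2 + 34/3
(3(D ∘ E_{-1/3} ∘ D)) f = 135x^3 - 135x^2 + 34


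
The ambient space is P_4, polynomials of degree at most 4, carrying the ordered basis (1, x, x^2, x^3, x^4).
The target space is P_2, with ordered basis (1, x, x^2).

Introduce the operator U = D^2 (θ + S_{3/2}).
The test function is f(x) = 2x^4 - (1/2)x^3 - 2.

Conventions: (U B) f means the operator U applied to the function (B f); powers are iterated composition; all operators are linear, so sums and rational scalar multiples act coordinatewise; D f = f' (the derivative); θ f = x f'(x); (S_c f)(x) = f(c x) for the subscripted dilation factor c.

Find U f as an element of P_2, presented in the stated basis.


θ f = 8x^4 - (3/2)x^3
S_{3/2} f = (81/8)x^4 - (27/16)x^3 - 2
(θ + S_{3/2}) f = (145/8)x^4 - (51/16)x^3 - 2
D (θ + S_{3/2}) f = (145/2)x^3 - (153/16)x^2
D D (θ + S_{3/2}) f = (435/2)x^2 - (153/8)x

g(x) = (435/2)x^2 - (153/8)x


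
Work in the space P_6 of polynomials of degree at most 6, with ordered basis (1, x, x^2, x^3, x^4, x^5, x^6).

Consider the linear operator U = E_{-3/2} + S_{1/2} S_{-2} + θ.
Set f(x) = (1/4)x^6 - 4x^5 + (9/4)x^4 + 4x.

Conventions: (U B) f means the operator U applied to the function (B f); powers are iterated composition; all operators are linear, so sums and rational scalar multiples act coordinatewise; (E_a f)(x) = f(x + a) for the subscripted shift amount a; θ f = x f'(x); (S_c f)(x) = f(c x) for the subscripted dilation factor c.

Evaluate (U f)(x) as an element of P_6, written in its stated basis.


the image equals g(x) = 2x^6 - (89/4)x^5 + (831/16)x^4 - (963/8)x^3 + (11799/64)x^2 - (8897/64)x + 9885/256

E_{-3/2} f = (1/4)x^6 - (25/4)x^5 + (651/16)x^4 - (963/8)x^3 + (11799/64)x^2 - (8897/64)x + 9885/256
S_{-2} f = 16x^6 + 128x^5 + 36x^4 - 8x
S_{1/2} S_{-2} f = (1/4)x^6 + 4x^5 + (9/4)x^4 - 4x
θ f = (3/2)x^6 - 20x^5 + 9x^4 + 4x
(E_{-3/2} + S_{1/2} S_{-2} + θ) f = 2x^6 - (89/4)x^5 + (831/16)x^4 - (963/8)x^3 + (11799/64)x^2 - (8897/64)x + 9885/256


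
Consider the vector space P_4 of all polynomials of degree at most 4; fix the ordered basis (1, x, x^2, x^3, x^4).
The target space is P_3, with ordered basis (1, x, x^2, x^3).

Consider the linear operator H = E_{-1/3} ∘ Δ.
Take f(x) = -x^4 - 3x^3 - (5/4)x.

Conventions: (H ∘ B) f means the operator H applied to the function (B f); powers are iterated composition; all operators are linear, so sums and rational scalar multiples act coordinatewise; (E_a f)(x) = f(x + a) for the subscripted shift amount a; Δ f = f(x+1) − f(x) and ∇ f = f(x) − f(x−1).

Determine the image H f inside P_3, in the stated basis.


g(x) = -4x^3 - 11x^2 - (13/3)x - 263/108

Δ f = -4x^3 - 15x^2 - 13x - 21/4
E_{-1/3} Δ f = -4x^3 - 11x^2 - (13/3)x - 263/108


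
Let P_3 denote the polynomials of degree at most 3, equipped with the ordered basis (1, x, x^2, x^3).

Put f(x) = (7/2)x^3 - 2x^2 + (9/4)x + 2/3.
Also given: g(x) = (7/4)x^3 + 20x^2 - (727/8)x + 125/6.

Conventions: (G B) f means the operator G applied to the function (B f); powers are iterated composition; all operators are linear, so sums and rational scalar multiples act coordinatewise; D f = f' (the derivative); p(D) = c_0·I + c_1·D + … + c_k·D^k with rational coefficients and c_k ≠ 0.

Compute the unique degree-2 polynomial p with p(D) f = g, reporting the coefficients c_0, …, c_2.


c_0 = 1/2, c_1 = 2, c_2 = -4

D^0 f = (7/2)x^3 - 2x^2 + (9/4)x + 2/3
D^1 f = (21/2)x^2 - 4x + 9/4
D^2 f = 21x - 4
matching coefficients of g against c_0 f + c_1 Df + … from the top degree down determines the c_i
solution: c_0 = 1/2, c_1 = 2, c_2 = -4


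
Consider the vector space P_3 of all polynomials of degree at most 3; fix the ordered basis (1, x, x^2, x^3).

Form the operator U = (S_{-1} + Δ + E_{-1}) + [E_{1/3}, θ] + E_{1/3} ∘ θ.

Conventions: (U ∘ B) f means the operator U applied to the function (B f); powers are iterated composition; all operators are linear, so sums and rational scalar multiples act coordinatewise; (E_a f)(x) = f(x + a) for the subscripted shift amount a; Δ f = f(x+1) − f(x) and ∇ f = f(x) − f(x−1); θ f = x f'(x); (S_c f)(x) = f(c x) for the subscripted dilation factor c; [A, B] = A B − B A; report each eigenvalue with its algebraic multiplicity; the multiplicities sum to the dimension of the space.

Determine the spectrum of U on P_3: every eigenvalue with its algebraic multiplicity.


image of 1: 2
image of x: x + 2/3
image of x^2: 4x^2 + 2x + 22/9
image of x^3: 3x^3 + 4x^2 + (23/3)x + 2/9
the matrix is upper triangular; its diagonal is (2, 1, 4, 3)
for a triangular matrix the eigenvalues are the diagonal entries, with algebraic multiplicity their repetition count

λ = 1 (multiplicity 1), λ = 2 (multiplicity 1), λ = 3 (multiplicity 1), λ = 4 (multiplicity 1)


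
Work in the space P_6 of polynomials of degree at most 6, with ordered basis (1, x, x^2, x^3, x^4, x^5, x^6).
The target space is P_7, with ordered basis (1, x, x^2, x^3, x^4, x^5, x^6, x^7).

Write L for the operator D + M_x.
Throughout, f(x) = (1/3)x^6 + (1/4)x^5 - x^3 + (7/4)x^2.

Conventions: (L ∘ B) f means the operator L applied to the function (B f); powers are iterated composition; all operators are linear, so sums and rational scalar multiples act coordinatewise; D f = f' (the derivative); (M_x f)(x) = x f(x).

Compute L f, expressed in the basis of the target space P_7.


the image equals g(x) = (1/3)x^7 + (1/4)x^6 + 2x^5 + (1/4)x^4 + (7/4)x^3 - 3x^2 + (7/2)x

D f = 2x^5 + (5/4)x^4 - 3x^2 + (7/2)x
M_x f = (1/3)x^7 + (1/4)x^6 - x^4 + (7/4)x^3
(D + M_x) f = (1/3)x^7 + (1/4)x^6 + 2x^5 + (1/4)x^4 + (7/4)x^3 - 3x^2 + (7/2)x


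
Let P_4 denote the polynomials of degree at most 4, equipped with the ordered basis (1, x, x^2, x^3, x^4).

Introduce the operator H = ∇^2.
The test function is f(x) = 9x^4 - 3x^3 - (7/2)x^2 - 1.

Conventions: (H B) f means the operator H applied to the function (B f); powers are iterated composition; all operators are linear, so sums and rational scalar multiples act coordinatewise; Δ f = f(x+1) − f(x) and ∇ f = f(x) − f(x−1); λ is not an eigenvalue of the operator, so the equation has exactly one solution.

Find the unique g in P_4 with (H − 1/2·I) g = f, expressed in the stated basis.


write g with unknown coordinates in the stated basis and equate coefficients in (H − 1/2·I) g = f
solving from the highest basis element down gives g = -18x^4 + 6x^3 - 425x^2 + 936x - 2274
check: H g = -216x^2 + 468x - 1138
so H g − 1/2·g = 9x^4 - 3x^3 - (7/2)x^2 - 1 = f ✓

the image equals g(x) = -18x^4 + 6x^3 - 425x^2 + 936x - 2274


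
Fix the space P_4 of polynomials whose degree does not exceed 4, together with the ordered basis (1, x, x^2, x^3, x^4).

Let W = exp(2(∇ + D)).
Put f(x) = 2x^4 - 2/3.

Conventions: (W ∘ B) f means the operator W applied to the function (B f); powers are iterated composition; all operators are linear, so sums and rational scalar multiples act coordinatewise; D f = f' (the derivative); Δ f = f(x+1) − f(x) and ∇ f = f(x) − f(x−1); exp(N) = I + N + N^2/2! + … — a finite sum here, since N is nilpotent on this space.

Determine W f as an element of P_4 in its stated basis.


order-1 term: 32x^3 - 24x^2 + 16x - 4
order-2 term: 192x^2 - 192x + 88
order-3 term: 512x - 384
order-4 term: 512
the series for exp(2(∇ + D)) f terminates at order 4
exp(2(∇ + D)) f = 2x^4 + 32x^3 + 168x^2 + 336x + 634/3

g(x) = 2x^4 + 32x^3 + 168x^2 + 336x + 634/3


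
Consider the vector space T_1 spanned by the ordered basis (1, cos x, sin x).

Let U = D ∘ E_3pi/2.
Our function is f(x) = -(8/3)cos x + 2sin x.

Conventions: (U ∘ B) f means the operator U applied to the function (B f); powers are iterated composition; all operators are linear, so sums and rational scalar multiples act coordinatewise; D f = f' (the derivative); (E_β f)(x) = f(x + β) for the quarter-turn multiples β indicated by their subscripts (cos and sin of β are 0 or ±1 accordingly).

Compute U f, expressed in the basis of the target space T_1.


E_3pi/2 f = -2cos x - (8/3)sin x
D E_3pi/2 f = -(8/3)cos x + 2sin x

g(x) = -(8/3)cos x + 2sin x


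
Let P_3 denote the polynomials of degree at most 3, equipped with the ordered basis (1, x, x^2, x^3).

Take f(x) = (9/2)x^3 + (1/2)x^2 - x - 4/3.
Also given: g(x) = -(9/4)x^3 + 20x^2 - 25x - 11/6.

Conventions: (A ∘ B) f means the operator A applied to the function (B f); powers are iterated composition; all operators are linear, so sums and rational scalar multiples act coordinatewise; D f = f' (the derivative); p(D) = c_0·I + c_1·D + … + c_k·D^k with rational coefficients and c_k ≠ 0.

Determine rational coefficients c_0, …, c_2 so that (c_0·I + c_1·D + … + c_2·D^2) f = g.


p(D) = -(1/2)·I + (3/2)·D − D^2, i.e. c_0 = -1/2, c_1 = 3/2, c_2 = -1

D^0 f = (9/2)x^3 + (1/2)x^2 - x - 4/3
D^1 f = (27/2)x^2 + x - 1
D^2 f = 27x + 1
matching coefficients of g against c_0 f + c_1 Df + … from the top degree down determines the c_i
solution: c_0 = -1/2, c_1 = 3/2, c_2 = -1


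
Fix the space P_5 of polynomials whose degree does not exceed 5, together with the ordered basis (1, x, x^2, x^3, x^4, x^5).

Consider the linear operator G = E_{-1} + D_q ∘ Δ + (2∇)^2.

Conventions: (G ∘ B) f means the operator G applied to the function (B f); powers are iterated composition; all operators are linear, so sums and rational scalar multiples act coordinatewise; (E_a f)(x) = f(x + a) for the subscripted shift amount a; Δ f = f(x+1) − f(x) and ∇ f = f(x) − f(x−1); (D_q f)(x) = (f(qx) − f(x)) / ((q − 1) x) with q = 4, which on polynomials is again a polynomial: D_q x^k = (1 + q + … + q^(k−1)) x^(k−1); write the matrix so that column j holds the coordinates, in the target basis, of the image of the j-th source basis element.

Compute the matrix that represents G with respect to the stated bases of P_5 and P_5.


image of 1: 1
image of x: x - 1
image of x^2: x^2 - 2x + 11
image of x^3: x^3 - 3x^2 + 42x - 22
image of x^4: x^4 - 4x^3 + 138x^2 - 70x + 61
image of x^5: x^5 - 5x^4 + 515x^3 - 40x^2 + 335x - 116
each image's coordinates form column j of the matrix

the matrix is [[1, -1, 11, -22, 61, -116]; [0, 1, -2, 42, -70, 335]; [0, 0, 1, -3, 138, -40]; [0, 0, 0, 1, -4, 515]; [0, 0, 0, 0, 1, -5]; [0, 0, 0, 0, 0, 1]] (rows listed top to bottom)


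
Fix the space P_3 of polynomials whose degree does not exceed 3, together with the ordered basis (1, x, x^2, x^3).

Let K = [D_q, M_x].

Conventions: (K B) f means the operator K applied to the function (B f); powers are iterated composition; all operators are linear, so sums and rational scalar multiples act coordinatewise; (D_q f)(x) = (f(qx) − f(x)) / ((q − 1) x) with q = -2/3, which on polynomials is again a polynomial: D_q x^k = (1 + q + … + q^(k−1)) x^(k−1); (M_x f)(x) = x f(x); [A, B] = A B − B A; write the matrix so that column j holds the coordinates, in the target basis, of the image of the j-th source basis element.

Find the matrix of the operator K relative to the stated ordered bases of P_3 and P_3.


the matrix is [[1, 0, 0, 0]; [0, -2/3, 0, 0]; [0, 0, 4/9, 0]; [0, 0, 0, -8/27]] (rows listed top to bottom)

image of 1: 1
image of x: -(2/3)x
image of x^2: (4/9)x^2
image of x^3: -(8/27)x^3
each image's coordinates form column j of the matrix


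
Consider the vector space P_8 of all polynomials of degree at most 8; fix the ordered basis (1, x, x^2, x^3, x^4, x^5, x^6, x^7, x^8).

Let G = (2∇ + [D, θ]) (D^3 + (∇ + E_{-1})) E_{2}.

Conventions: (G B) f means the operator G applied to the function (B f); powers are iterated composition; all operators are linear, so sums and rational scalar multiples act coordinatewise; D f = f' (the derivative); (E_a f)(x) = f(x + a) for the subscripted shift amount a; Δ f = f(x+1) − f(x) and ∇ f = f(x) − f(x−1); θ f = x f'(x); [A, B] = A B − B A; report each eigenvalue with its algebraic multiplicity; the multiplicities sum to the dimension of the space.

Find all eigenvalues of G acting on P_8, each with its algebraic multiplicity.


λ = 0 (multiplicity 9)

image of 1: 0
image of x: 3
image of x^2: 6x + 10
image of x^3: 9x^2 + 30x + 26
image of x^4: 12x^3 + 60x^2 + 104x + 134
image of x^5: 15x^4 + 100x^3 + 260x^2 + 670x + 742
image of x^6: 18x^5 + 150x^4 + 520x^3 + 2010x^2 + 4452x + 3438
image of x^7: 21x^6 + 210x^5 + 910x^4 + 4690x^3 + 15582x^2 + 24066x + 13722
image of x^8: 24x^7 + 280x^6 + 1456x^5 + 9380x^4 + 41552x^3 + 96264x^2 + 109776x + 49246
the matrix is upper triangular; its diagonal is (0, 0, 0, 0, 0, 0, 0, 0, 0)
for a triangular matrix the eigenvalues are the diagonal entries, with algebraic multiplicity their repetition count


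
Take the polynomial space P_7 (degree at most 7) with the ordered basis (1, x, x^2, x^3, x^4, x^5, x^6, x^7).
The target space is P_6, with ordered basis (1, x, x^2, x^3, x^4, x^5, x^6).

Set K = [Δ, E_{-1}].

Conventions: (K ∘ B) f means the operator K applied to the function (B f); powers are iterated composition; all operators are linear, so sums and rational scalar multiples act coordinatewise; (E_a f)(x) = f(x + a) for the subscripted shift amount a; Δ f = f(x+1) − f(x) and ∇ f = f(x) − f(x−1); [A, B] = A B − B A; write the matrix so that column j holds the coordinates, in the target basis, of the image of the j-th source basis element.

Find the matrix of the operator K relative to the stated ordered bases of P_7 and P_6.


the matrix is [[0, 0, 0, 0, 0, 0, 0, 0]; [0, 0, 0, 0, 0, 0, 0, 0]; [0, 0, 0, 0, 0, 0, 0, 0]; [0, 0, 0, 0, 0, 0, 0, 0]; [0, 0, 0, 0, 0, 0, 0, 0]; [0, 0, 0, 0, 0, 0, 0, 0]; [0, 0, 0, 0, 0, 0, 0, 0]] (rows listed top to bottom)

image of 1: 0
image of x: 0
image of x^2: 0
image of x^3: 0
image of x^4: 0
image of x^5: 0
image of x^6: 0
image of x^7: 0
each image's coordinates form column j of the matrix


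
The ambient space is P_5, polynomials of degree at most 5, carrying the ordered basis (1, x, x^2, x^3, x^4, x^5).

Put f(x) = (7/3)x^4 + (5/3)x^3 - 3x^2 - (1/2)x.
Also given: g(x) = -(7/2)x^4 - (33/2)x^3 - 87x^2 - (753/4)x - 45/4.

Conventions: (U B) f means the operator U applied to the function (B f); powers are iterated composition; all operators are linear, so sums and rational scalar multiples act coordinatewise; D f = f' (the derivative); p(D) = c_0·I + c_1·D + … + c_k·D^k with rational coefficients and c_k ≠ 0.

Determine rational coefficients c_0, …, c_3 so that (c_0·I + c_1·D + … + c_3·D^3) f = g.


D^0 f = (7/3)x^4 + (5/3)x^3 - 3x^2 - (1/2)x
D^1 f = (28/3)x^3 + 5x^2 - 6x - 1/2
D^2 f = 28x^2 + 10x - 6
D^3 f = 56x + 10
matching coefficients of g against c_0 f + c_1 Df + … from the top degree down determines the c_i
solution: c_0 = -3/2, c_1 = -3/2, c_2 = -3, c_3 = -3

c_0 = -3/2, c_1 = -3/2, c_2 = -3, c_3 = -3


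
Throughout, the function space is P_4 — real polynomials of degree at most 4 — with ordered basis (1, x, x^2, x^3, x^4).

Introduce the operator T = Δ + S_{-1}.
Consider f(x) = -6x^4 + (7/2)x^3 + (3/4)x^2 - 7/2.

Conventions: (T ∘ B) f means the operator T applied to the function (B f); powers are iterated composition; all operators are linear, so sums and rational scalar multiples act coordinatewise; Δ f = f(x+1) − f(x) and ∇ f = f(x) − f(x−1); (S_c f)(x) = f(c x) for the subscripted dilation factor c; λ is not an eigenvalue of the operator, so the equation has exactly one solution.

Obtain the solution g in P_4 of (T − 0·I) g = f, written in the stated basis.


g(x) = -6x^4 - (55/2)x^3 + (477/4)x^2 + 132x - 885/4

write g with unknown coordinates in the stated basis and equate coefficients in (T − 0·I) g = f
solving from the highest basis element down gives g = -6x^4 - (55/2)x^3 + (477/4)x^2 + 132x - 885/4
check: T g = -6x^4 + (7/2)x^3 + (3/4)x^2 - 7/2
so T g − 0·g = -6x^4 + (7/2)x^3 + (3/4)x^2 - 7/2 = f ✓


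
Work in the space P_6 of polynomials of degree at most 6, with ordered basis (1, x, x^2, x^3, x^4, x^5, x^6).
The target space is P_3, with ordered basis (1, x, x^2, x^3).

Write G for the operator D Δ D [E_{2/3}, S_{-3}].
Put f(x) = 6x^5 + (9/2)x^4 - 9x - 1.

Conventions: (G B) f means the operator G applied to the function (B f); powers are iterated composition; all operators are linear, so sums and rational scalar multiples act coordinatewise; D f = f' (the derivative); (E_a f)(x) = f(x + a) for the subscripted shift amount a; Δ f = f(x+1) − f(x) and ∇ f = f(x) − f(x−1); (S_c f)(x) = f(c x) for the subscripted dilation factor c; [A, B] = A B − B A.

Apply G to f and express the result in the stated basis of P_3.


the image equals g(x) = -155520x - 104544

S_{-3} f = -1458x^5 + (729/2)x^4 + 27x - 1
E_{2/3} S_{-3} f = -1458x^5 - (8991/2)x^4 - 5508x^3 - 3348x^2 - 981x - 103
E_{2/3} f = 6x^5 + (49/2)x^4 + (116/3)x^3 + (268/9)x^2 + (61/27)x - 431/81
S_{-3} E_{2/3} f = -1458x^5 + (3969/2)x^4 - 1044x^3 + 268x^2 - (61/9)x - 431/81
[E_{2/3}, S_{-3}] f = -6480x^4 - 4464x^3 - 3616x^2 - (8768/9)x - 7912/81
D [E_{2/3}, S_{-3}] f = -25920x^3 - 13392x^2 - 7232x - 8768/9
Δ (D [E_{2/3}, S_{-3}]) f = -77760x^2 - 104544x - 46544
D Δ (D [E_{2/3}, S_{-3}]) f = -155520x - 104544


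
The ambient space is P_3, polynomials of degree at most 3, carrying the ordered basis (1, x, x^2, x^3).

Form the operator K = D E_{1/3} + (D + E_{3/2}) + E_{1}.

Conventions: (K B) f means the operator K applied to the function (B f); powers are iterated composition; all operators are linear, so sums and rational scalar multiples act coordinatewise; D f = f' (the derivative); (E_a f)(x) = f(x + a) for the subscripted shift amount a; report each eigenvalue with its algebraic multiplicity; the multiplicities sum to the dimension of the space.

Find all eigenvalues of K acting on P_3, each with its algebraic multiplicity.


image of 1: 2
image of x: 2x + 9/2
image of x^2: 2x^2 + 9x + 47/12
image of x^3: 2x^3 + (27/2)x^2 + (47/4)x + 113/24
the matrix is upper triangular; its diagonal is (2, 2, 2, 2)
for a triangular matrix the eigenvalues are the diagonal entries, with algebraic multiplicity their repetition count

λ = 2 (multiplicity 4)


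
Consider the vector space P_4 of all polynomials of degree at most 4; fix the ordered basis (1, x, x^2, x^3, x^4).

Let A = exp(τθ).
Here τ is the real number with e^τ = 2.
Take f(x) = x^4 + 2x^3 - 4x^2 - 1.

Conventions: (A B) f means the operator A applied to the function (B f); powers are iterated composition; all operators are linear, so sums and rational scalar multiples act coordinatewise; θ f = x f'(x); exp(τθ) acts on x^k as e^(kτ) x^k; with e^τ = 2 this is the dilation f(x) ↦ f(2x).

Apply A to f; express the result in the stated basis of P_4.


exp(τθ) x^k = e^(kτ) x^k; with e^τ = 2 this sends x^k to 2^k x^k
x^2 ↦ 4 x^2
x^3 ↦ 8 x^3
x^4 ↦ 16 x^4
applying this coordinatewise to f: exp(τθ) f = 16x^4 + 16x^3 - 16x^2 - 1

the result is g(x) = 16x^4 + 16x^3 - 16x^2 - 1


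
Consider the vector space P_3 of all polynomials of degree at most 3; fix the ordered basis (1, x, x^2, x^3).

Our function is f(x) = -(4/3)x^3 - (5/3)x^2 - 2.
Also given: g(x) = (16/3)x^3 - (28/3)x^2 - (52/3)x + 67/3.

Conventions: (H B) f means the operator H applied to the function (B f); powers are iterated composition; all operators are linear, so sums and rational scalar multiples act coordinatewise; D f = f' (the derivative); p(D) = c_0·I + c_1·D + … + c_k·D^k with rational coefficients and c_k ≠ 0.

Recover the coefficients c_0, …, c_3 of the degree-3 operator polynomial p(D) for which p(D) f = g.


p(D) = -4·I + 4·D + (1/2)·D^2 − 2·D^3, i.e. c_0 = -4, c_1 = 4, c_2 = 1/2, c_3 = -2

D^0 f = -(4/3)x^3 - (5/3)x^2 - 2
D^1 f = -4x^2 - (10/3)x
D^2 f = -8x - 10/3
D^3 f = -8
matching coefficients of g against c_0 f + c_1 Df + … from the top degree down determines the c_i
solution: c_0 = -4, c_1 = 4, c_2 = 1/2, c_3 = -2


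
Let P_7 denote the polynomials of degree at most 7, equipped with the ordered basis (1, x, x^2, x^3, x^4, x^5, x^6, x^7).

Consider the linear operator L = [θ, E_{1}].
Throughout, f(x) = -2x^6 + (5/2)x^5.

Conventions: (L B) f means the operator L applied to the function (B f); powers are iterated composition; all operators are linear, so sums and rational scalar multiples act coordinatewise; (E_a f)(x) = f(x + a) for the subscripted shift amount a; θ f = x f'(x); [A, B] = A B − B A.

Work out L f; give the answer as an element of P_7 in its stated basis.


g(x) = 12x^5 + (95/2)x^4 + 70x^3 + 45x^2 + 10x - 1/2

E_{1} f = -2x^6 - (19/2)x^5 - (35/2)x^4 - 15x^3 - 5x^2 + (1/2)x + 1/2
θ E_{1} f = -12x^6 - (95/2)x^5 - 70x^4 - 45x^3 - 10x^2 + (1/2)x
θ f = -12x^6 + (25/2)x^5
E_{1} θ f = -12x^6 - (119/2)x^5 - (235/2)x^4 - 115x^3 - 55x^2 - (19/2)x + 1/2
[θ, E_{1}] f = 12x^5 + (95/2)x^4 + 70x^3 + 45x^2 + 10x - 1/2


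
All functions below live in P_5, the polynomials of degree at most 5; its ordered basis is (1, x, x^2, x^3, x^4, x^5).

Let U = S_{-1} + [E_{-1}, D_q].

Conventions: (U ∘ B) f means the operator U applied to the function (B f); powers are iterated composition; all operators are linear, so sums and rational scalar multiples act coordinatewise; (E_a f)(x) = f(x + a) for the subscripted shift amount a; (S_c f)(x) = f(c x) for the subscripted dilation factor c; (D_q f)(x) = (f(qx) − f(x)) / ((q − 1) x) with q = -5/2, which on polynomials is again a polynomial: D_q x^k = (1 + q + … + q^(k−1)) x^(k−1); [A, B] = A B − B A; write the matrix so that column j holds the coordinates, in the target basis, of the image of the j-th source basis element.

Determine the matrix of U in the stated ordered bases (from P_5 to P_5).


the matrix is [[1, 0, 7/2, 7/4, 119/8, 371/16]; [0, -1, 0, -14, -189/8, -511/4]; [0, 0, 1, 0, 413/8, 973/8]; [0, 0, 0, -1, 0, -1337/8]; [0, 0, 0, 0, 1, 0]; [0, 0, 0, 0, 0, -1]] (rows listed top to bottom)

image of 1: 1
image of x: -x
image of x^2: x^2 + 7/2
image of x^3: -x^3 - 14x + 7/4
image of x^4: x^4 + (413/8)x^2 - (189/8)x + 119/8
image of x^5: -x^5 - (1337/8)x^3 + (973/8)x^2 - (511/4)x + 371/16
each image's coordinates form column j of the matrix


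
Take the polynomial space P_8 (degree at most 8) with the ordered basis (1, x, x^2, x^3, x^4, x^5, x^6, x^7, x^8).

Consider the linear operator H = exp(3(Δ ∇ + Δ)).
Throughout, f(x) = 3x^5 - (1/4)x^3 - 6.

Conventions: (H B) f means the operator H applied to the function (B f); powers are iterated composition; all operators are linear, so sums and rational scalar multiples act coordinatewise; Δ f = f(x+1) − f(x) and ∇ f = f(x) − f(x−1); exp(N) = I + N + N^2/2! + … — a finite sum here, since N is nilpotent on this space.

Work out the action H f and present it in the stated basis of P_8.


order-1 term: 45x^4 + 270x^3 + (351/4)x^2 + (513/4)x + 33/4
order-2 term: 270x^3 + 2430x^2 + (16713/4)x + 4779/4
order-3 term: 810x^2 + 7290x + 46953/4
order-4 term: 1215x + 7290
order-5 term: 729
the series for exp(3(Δ ∇ + Δ)) f terminates at order 5
exp(3(Δ ∇ + Δ)) f = 3x^5 + 45x^4 + (2159/4)x^3 + (13311/4)x^2 + (25623/2)x + 83817/4

g(x) = 3x^5 + 45x^4 + (2159/4)x^3 + (13311/4)x^2 + (25623/2)x + 83817/4


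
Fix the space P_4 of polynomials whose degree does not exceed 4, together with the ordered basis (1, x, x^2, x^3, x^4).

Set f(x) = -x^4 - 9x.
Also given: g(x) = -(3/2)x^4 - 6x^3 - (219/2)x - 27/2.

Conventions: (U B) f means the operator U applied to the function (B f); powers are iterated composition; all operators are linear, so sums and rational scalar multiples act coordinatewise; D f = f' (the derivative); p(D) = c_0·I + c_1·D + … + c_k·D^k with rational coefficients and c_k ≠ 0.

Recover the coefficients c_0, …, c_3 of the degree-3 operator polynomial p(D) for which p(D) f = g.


c_0 = 3/2, c_1 = 3/2, c_2 = 0, c_3 = 4

D^0 f = -x^4 - 9x
D^1 f = -4x^3 - 9
D^2 f = -12x^2
D^3 f = -24x
matching coefficients of g against c_0 f + c_1 Df + … from the top degree down determines the c_i
solution: c_0 = 3/2, c_1 = 3/2, c_2 = 0, c_3 = 4


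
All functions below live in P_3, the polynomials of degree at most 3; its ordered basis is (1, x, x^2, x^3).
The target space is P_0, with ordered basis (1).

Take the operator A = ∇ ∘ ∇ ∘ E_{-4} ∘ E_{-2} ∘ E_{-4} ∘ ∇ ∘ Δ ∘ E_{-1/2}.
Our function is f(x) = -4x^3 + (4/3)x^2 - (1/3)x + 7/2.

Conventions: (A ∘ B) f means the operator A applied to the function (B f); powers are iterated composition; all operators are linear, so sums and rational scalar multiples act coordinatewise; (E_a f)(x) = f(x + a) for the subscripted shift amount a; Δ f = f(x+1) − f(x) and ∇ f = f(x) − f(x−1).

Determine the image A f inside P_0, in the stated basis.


E_{-1/2} f = -4x^3 + (22/3)x^2 - (14/3)x + 9/2
Δ E_{-1/2} f = -12x^2 + (8/3)x - 4/3
∇ Δ E_{-1/2} f = -24x + 44/3
E_{-4} ∇ Δ E_{-1/2} f = -24x + 332/3
E_{-2} E_{-4} ∇ Δ E_{-1/2} f = -24x + 476/3
E_{-4} (E_{-2} ∘ E_{-4}) ∇ Δ E_{-1/2} f = -24x + 764/3
∇ E_{-4} (E_{-2} ∘ E_{-4}) ∇ Δ E_{-1/2} f = -24
∇ ∇ E_{-4} (E_{-2} ∘ E_{-4}) ∇ Δ E_{-1/2} f = 0

g(x) = 0


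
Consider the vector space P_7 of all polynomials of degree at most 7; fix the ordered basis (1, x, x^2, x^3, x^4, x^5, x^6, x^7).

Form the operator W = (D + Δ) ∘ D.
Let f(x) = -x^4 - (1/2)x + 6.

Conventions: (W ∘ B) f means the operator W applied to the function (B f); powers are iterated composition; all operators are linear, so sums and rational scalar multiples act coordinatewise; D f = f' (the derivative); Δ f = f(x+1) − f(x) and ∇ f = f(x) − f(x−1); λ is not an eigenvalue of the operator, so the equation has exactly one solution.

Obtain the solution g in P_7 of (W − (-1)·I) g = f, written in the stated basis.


write g with unknown coordinates in the stated basis and equate coefficients in (W − (-1)·I) g = f
solving from the highest basis element down gives g = -x^4 + 24x^2 + (23/2)x - 86
check: W g = -24x^2 - 12x + 92
so W g − (-1)·g = -x^4 - (1/2)x + 6 = f ✓

g(x) = -x^4 + 24x^2 + (23/2)x - 86


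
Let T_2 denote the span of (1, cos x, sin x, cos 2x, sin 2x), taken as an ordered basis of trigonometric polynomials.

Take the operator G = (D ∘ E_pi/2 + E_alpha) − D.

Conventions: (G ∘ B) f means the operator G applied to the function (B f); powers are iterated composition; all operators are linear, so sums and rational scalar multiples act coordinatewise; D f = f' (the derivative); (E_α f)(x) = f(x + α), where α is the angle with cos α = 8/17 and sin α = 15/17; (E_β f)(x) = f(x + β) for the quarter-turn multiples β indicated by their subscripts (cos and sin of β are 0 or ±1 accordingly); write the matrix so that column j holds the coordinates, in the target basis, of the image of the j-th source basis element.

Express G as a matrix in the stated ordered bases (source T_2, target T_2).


image of 1: 1
image of cos x: -(9/17)cos x + (2/17)sin x
image of sin x: -(2/17)cos x - (9/17)sin x
image of cos 2x: -(161/289)cos 2x + (916/289)sin 2x
image of sin 2x: -(916/289)cos 2x - (161/289)sin 2x
each image's coordinates form column j of the matrix

the matrix is [[1, 0, 0, 0, 0]; [0, -9/17, -2/17, 0, 0]; [0, 2/17, -9/17, 0, 0]; [0, 0, 0, -161/289, -916/289]; [0, 0, 0, 916/289, -161/289]] (rows listed top to bottom)


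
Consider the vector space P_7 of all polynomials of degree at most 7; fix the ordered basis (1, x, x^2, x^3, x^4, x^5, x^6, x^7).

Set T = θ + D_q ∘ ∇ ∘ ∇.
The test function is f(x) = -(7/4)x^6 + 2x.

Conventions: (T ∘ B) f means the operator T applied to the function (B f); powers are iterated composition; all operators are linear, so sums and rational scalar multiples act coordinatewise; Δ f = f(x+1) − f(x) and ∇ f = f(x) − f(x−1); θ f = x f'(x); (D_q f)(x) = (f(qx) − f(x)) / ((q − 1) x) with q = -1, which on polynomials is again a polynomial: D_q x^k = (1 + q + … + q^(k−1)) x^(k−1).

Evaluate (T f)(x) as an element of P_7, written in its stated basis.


the image equals g(x) = -(21/2)x^6 + 210x^2 + 2x + 315

θ f = -(21/2)x^6 + 2x
∇ f = -(21/2)x^5 + (105/4)x^4 - 35x^3 + (105/4)x^2 - (21/2)x + 15/4
∇ ∇ f = -(105/2)x^4 + 210x^3 - (735/2)x^2 + 315x - 217/2
D_q ∇ ∇ f = 210x^2 + 315
(θ + D_q ∘ ∇ ∘ ∇) f = -(21/2)x^6 + 210x^2 + 2x + 315


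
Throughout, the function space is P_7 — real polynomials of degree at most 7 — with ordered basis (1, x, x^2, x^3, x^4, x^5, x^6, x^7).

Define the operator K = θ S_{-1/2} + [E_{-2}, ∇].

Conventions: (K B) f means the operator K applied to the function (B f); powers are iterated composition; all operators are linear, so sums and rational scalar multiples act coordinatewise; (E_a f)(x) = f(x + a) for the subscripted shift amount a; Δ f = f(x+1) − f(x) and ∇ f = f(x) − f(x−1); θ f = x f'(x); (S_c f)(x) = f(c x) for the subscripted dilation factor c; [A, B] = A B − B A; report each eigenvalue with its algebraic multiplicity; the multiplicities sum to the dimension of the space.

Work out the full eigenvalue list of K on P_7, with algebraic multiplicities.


λ = -1/2 (multiplicity 1), λ = -3/8 (multiplicity 1), λ = -5/32 (multiplicity 1), λ = -7/128 (multiplicity 1), λ = 0 (multiplicity 1), λ = 3/32 (multiplicity 1), λ = 1/4 (multiplicity 1), λ = 1/2 (multiplicity 1)

image of 1: 0
image of x: -(1/2)x
image of x^2: (1/2)x^2
image of x^3: -(3/8)x^3
image of x^4: (1/4)x^4
image of x^5: -(5/32)x^5
image of x^6: (3/32)x^6
image of x^7: -(7/128)x^7
the matrix is upper triangular; its diagonal is (0, -1/2, 1/2, -3/8, 1/4, -5/32, 3/32, -7/128)
for a triangular matrix the eigenvalues are the diagonal entries, with algebraic multiplicity their repetition count
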